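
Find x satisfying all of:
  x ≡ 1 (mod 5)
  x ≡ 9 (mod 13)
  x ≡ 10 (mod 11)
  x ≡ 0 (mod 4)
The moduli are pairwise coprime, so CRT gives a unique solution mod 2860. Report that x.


Product of moduli M = 5 · 13 · 11 · 4 = 2860.
Merge one congruence at a time:
  Start: x ≡ 1 (mod 5).
  Combine with x ≡ 9 (mod 13); new modulus lcm = 65.
    Write x = 1 + 5·t and substitute into x ≡ 9 (mod 13): 5·t ≡ 9 − 1 = 8 (mod 13).
    The inverse of 5 mod 13 is 8 (since 5·8 = 40 = 3·13 + 1), so t ≡ 8·8 = 64 ≡ 12 (mod 13).
    Then x = 1 + 5·12 = 61, valid modulo lcm(5, 13) = 65: x ≡ 61 (mod 65).
  Combine with x ≡ 10 (mod 11); new modulus lcm = 715.
    Write x = 61 + 65·t and substitute into x ≡ 10 (mod 11): 65·t ≡ 10 − 61 = -51 (mod 11).
    Reduce coefficients mod 11: 10·t ≡ 4 (mod 11).
    The inverse of 10 mod 11 is 10 (since 10·10 = 100 = 9·11 + 1), so t ≡ 10·4 = 40 ≡ 7 (mod 11).
    Then x = 61 + 65·7 = 516, valid modulo lcm(65, 11) = 715: x ≡ 516 (mod 715).
  Combine with x ≡ 0 (mod 4); new modulus lcm = 2860.
    Write x = 516 + 715·t and substitute into x ≡ 0 (mod 4): 715·t ≡ 0 − 516 = -516 (mod 4).
    Reduce coefficients mod 4: 3·t ≡ 0 (mod 4).
    The inverse of 3 mod 4 is 3 (since 3·3 = 9 = 2·4 + 1), so t ≡ 3·0 = 0 ≡ 0 (mod 4).
    Then x = 516 + 715·0 = 516, valid modulo lcm(715, 4) = 2860: x ≡ 516 (mod 2860).
Verify against each original: 516 mod 5 = 1, 516 mod 13 = 9, 516 mod 11 = 10, 516 mod 4 = 0.

x ≡ 516 (mod 2860).


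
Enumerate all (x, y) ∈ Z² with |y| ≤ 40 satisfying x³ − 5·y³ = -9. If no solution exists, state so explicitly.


The equation is x³ - 5y³ = -9. For fixed y, x³ = 5·y³ − 9, so a solution requires the RHS to be a perfect cube.
Strategy: iterate y from -40 to 40, compute RHS = 5·y³ − 9, and check whether it is a (positive or negative) perfect cube.
Check small values of y:
  y = 0: RHS = -9 is not a perfect cube.
  y = 1: RHS = -4 is not a perfect cube.
  y = -1: RHS = -14 is not a perfect cube.
  y = 2: RHS = 31 is not a perfect cube.
  y = -2: RHS = -49 is not a perfect cube.
  y = 3: RHS = 126 is not a perfect cube.
  y = -3: RHS = -144 is not a perfect cube.
Continuing the search up to |y| = 40 finds no solutions either.
No (x, y) in the scanned range satisfies the equation.

No integer solutions with |y| ≤ 40.


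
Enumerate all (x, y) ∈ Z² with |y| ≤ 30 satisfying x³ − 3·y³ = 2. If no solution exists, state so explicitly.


The equation is x³ - 3y³ = 2. For fixed y, x³ = 3·y³ + 2, so a solution requires the RHS to be a perfect cube.
Strategy: iterate y from -30 to 30, compute RHS = 3·y³ + 2, and check whether it is a (positive or negative) perfect cube.
Check small values of y:
  y = 0: RHS = 2 is not a perfect cube.
  y = 1: RHS = 5 is not a perfect cube.
  y = -1: RHS = -1 = (-1)³ ⇒ x = -1 works.
  y = 2: RHS = 26 is not a perfect cube.
  y = -2: RHS = -22 is not a perfect cube.
  y = 3: RHS = 83 is not a perfect cube.
  y = -3: RHS = -79 is not a perfect cube.
Continuing the search up to |y| = 30 finds no further solutions beyond those listed.
Collected solutions: (-1, -1).

Solutions (with |y| ≤ 30): (-1, -1).


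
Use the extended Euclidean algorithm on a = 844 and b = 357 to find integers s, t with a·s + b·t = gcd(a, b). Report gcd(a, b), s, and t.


Euclidean algorithm on (844, 357) — divide until remainder is 0:
  844 = 2 · 357 + 130
  357 = 2 · 130 + 97
  130 = 1 · 97 + 33
  97 = 2 · 33 + 31
  33 = 1 · 31 + 2
  31 = 15 · 2 + 1
  2 = 2 · 1 + 0
gcd(844, 357) = 1.
Track Bezout coefficients alongside the remainders: start with r₀ = 844 = a·1 + b·0 (s = 1, t = 0) and r₁ = 357 = a·0 + b·1 (s = 0, t = 1); each new remainder r_{k+1} = r_{k-1} − q_k·r_k inherits s_{k+1} = s_{k-1} − q_k·s_k, t_{k+1} = t_{k-1} − q_k·t_k, so r_k = a·s_k + b·t_k at every step:
  q = 2: r = 130, s = 1 − 2·0 = 1, t = 0 − 2·1 = -2  (check: 844·1 + 357·(-2) = 130)
  q = 2: r = 97, s = 0 − 2·1 = -2, t = 1 − 2·(-2) = 5  (check: 844·(-2) + 357·5 = 97)
  q = 1: r = 33, s = 1 − 1·(-2) = 3, t = -2 − 1·5 = -7  (check: 844·3 + 357·(-7) = 33)
  q = 2: r = 31, s = -2 − 2·3 = -8, t = 5 − 2·(-7) = 19  (check: 844·(-8) + 357·19 = 31)
  q = 1: r = 2, s = 3 − 1·(-8) = 11, t = -7 − 1·19 = -26  (check: 844·11 + 357·(-26) = 2)
  q = 15: r = 1, s = -8 − 15·11 = -173, t = 19 − 15·(-26) = 409  (check: 844·(-173) + 357·409 = 1)
The row with r = 1 (the gcd) gives the Bezout coefficients s = -173, t = 409.
Result: 844 · (-173) + 357 · (409) = 1.

gcd(844, 357) = 1; s = -173, t = 409 (check: 844·(-173) + 357·409 = 1).


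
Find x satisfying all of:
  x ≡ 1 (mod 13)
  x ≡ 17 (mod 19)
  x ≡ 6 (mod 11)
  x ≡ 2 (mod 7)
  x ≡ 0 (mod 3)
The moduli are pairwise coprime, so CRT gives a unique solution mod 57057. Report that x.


Product of moduli M = 13 · 19 · 11 · 7 · 3 = 57057.
Merge one congruence at a time:
  Start: x ≡ 1 (mod 13).
  Combine with x ≡ 17 (mod 19); new modulus lcm = 247.
    Write x = 1 + 13·t and substitute into x ≡ 17 (mod 19): 13·t ≡ 17 − 1 = 16 (mod 19).
    The inverse of 13 mod 19 is 3 (since 13·3 = 39 = 2·19 + 1), so t ≡ 3·16 = 48 ≡ 10 (mod 19).
    Then x = 1 + 13·10 = 131, valid modulo lcm(13, 19) = 247: x ≡ 131 (mod 247).
  Combine with x ≡ 6 (mod 11); new modulus lcm = 2717.
    Write x = 131 + 247·t and substitute into x ≡ 6 (mod 11): 247·t ≡ 6 − 131 = -125 (mod 11).
    Reduce coefficients mod 11: 5·t ≡ 7 (mod 11).
    The inverse of 5 mod 11 is 9 (since 5·9 = 45 = 4·11 + 1), so t ≡ 9·7 = 63 ≡ 8 (mod 11).
    Then x = 131 + 247·8 = 2107, valid modulo lcm(247, 11) = 2717: x ≡ 2107 (mod 2717).
  Combine with x ≡ 2 (mod 7); new modulus lcm = 19019.
    Write x = 2107 + 2717·t and substitute into x ≡ 2 (mod 7): 2717·t ≡ 2 − 2107 = -2105 (mod 7).
    Reduce coefficients mod 7: 1·t ≡ 2 (mod 7).
    So t ≡ 2 (mod 7).
    Then x = 2107 + 2717·2 = 7541, valid modulo lcm(2717, 7) = 19019: x ≡ 7541 (mod 19019).
  Combine with x ≡ 0 (mod 3); new modulus lcm = 57057.
    Write x = 7541 + 19019·t and substitute into x ≡ 0 (mod 3): 19019·t ≡ 0 − 7541 = -7541 (mod 3).
    Reduce coefficients mod 3: 2·t ≡ 1 (mod 3).
    The inverse of 2 mod 3 is 2 (since 2·2 = 4 = 1·3 + 1), so t ≡ 2·1 = 2 ≡ 2 (mod 3).
    Then x = 7541 + 19019·2 = 45579, valid modulo lcm(19019, 3) = 57057: x ≡ 45579 (mod 57057).
Verify against each original: 45579 mod 13 = 1, 45579 mod 19 = 17, 45579 mod 11 = 6, 45579 mod 7 = 2, 45579 mod 3 = 0.

x ≡ 45579 (mod 57057).


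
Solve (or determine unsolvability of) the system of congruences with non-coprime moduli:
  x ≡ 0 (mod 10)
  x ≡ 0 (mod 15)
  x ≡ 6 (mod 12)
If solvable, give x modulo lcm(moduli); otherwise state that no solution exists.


Moduli 10, 15, 12 are not pairwise coprime, so CRT works modulo lcm(m_i) when all pairwise compatibility conditions hold.
Pairwise compatibility: gcd(m_i, m_j) must divide a_i - a_j for every pair.
Merge one congruence at a time:
  Start: x ≡ 0 (mod 10).
  Combine with x ≡ 0 (mod 15): gcd(10, 15) = 5; 0 - 0 = 0, which IS divisible by 5, so compatible.
    Write x = 0 + 10·t and substitute into x ≡ 0 (mod 15): 10·t ≡ 0 − 0 = 0 (mod 15).
    Divide the congruence (and modulus) by g = 5: 2·t ≡ 0 (mod 3).
    The inverse of 2 mod 3 is 2 (since 2·2 = 4 = 1·3 + 1), so t ≡ 2·0 = 0 ≡ 0 (mod 3).
    Then x = 0 + 10·0 = 0, valid modulo lcm(10, 15) = 30: x ≡ 0 (mod 30).
  Combine with x ≡ 6 (mod 12): gcd(30, 12) = 6; 6 - 0 = 6, which IS divisible by 6, so compatible.
    Write x = 0 + 30·t and substitute into x ≡ 6 (mod 12): 30·t ≡ 6 − 0 = 6 (mod 12).
    Divide the congruence (and modulus) by g = 6: 5·t ≡ 1 (mod 2).
    Reduce coefficients mod 2: 1·t ≡ 1 (mod 2).
    So t ≡ 1 (mod 2).
    Then x = 0 + 30·1 = 30, valid modulo lcm(30, 12) = 60: x ≡ 30 (mod 60).
Verify: 30 mod 10 = 0, 30 mod 15 = 0, 30 mod 12 = 6.

x ≡ 30 (mod 60).


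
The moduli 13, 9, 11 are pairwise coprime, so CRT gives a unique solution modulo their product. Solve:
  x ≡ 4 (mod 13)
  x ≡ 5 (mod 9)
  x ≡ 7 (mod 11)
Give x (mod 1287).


Moduli 13, 9, 11 are pairwise coprime; by CRT there is a unique solution modulo M = 13 · 9 · 11 = 1287.
Solve pairwise, accumulating the modulus:
  Start with x ≡ 4 (mod 13).
  Combine with x ≡ 5 (mod 9): since gcd(13, 9) = 1, we get a unique residue mod 117.
    Write x = 4 + 13·t and substitute into x ≡ 5 (mod 9): 13·t ≡ 5 − 4 = 1 (mod 9).
    Reduce coefficients mod 9: 4·t ≡ 1 (mod 9).
    The inverse of 4 mod 9 is 7 (since 4·7 = 28 = 3·9 + 1), so t ≡ 7·1 = 7 ≡ 7 (mod 9).
    Then x = 4 + 13·7 = 95, valid modulo lcm(13, 9) = 117: x ≡ 95 (mod 117).
  Combine with x ≡ 7 (mod 11): since gcd(117, 11) = 1, we get a unique residue mod 1287.
    Write x = 95 + 117·t and substitute into x ≡ 7 (mod 11): 117·t ≡ 7 − 95 = -88 (mod 11).
    Reduce coefficients mod 11: 7·t ≡ 0 (mod 11).
    The inverse of 7 mod 11 is 8 (since 7·8 = 56 = 5·11 + 1), so t ≡ 8·0 = 0 ≡ 0 (mod 11).
    Then x = 95 + 117·0 = 95, valid modulo lcm(117, 11) = 1287: x ≡ 95 (mod 1287).
Verify: 95 mod 13 = 4 ✓, 95 mod 9 = 5 ✓, 95 mod 11 = 7 ✓.

x ≡ 95 (mod 1287).


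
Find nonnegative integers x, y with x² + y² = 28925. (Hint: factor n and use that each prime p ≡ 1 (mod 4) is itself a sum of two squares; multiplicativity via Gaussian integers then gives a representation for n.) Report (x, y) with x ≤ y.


Step 1: Factor n = 28925 = 5^2 · 13 · 89.
Step 2: Check the mod-4 condition on each prime factor: 5 ≡ 1 (mod 4), exponent 2; 13 ≡ 1 (mod 4), exponent 1; 89 ≡ 1 (mod 4), exponent 1.
All primes ≡ 3 (mod 4) appear to even exponent (or don't appear), so by the two-squares theorem n IS expressible as a sum of two squares.
Step 3: Build a representation. Group n = k² · m with k = 5 and m = 13 · 89 = 1157 (a product of primes ≡ 1 (mod 4)); a representation of m scales to one of n via (k·x)² + (k·y)² = k²(x² + y²). Each prime p ≡ 1 (mod 4) is itself a sum of two squares; find a² by testing p − a² for a perfect square:
  13: 13 − 1² = 12, 13 − 2² = 9 = 3² ⇒ 13 = 2² + 3².
  89: 89 − 1² = 88, 89 − 2² = 85, 89 − 3² = 80, 89 − 4² = 73, 89 − 5² = 64 = 8² ⇒ 89 = 5² + 8².
  Combine using the Brahmagupta–Fibonacci identity (a² + b²)(c² + d²) = (ac − bd)² + (ad + bc)² = (ac + bd)² + (ad − bc)²:
  13 · 89 = 1157: from (2² + 3²)(5² + 8²), take (2·5 − 3·8, 2·8 + 3·5) = (10 − 24, 16 + 15) = (-14, 31); dropping signs (only squares matter) gives (14, 31); check 14² + 31² = 196 + 961 = 1157 ✓.
  Scale by k = 5: (5·14, 5·31) = (70, 155).
Step 4: Order so x ≤ y and verify: 70² + 155² = 4900 + 24025 = 28925 = n. ✓

n = 28925 = 70² + 155² (one valid representation with x ≤ y).


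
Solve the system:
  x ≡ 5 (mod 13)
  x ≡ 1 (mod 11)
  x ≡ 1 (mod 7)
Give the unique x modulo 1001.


Moduli 13, 11, 7 are pairwise coprime; by CRT there is a unique solution modulo M = 13 · 11 · 7 = 1001.
Solve pairwise, accumulating the modulus:
  Start with x ≡ 5 (mod 13).
  Combine with x ≡ 1 (mod 11): since gcd(13, 11) = 1, we get a unique residue mod 143.
    Write x = 5 + 13·t and substitute into x ≡ 1 (mod 11): 13·t ≡ 1 − 5 = -4 (mod 11).
    Reduce coefficients mod 11: 2·t ≡ 7 (mod 11).
    The inverse of 2 mod 11 is 6 (since 2·6 = 12 = 1·11 + 1), so t ≡ 6·7 = 42 ≡ 9 (mod 11).
    Then x = 5 + 13·9 = 122, valid modulo lcm(13, 11) = 143: x ≡ 122 (mod 143).
  Combine with x ≡ 1 (mod 7): since gcd(143, 7) = 1, we get a unique residue mod 1001.
    Write x = 122 + 143·t and substitute into x ≡ 1 (mod 7): 143·t ≡ 1 − 122 = -121 (mod 7).
    Reduce coefficients mod 7: 3·t ≡ 5 (mod 7).
    The inverse of 3 mod 7 is 5 (since 3·5 = 15 = 2·7 + 1), so t ≡ 5·5 = 25 ≡ 4 (mod 7).
    Then x = 122 + 143·4 = 694, valid modulo lcm(143, 7) = 1001: x ≡ 694 (mod 1001).
Verify: 694 mod 13 = 5 ✓, 694 mod 11 = 1 ✓, 694 mod 7 = 1 ✓.

x ≡ 694 (mod 1001).


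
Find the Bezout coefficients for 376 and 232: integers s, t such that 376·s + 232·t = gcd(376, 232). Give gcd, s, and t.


Euclidean algorithm on (376, 232) — divide until remainder is 0:
  376 = 1 · 232 + 144
  232 = 1 · 144 + 88
  144 = 1 · 88 + 56
  88 = 1 · 56 + 32
  56 = 1 · 32 + 24
  32 = 1 · 24 + 8
  24 = 3 · 8 + 0
gcd(376, 232) = 8.
Track Bezout coefficients alongside the remainders: start with r₀ = 376 = a·1 + b·0 (s = 1, t = 0) and r₁ = 232 = a·0 + b·1 (s = 0, t = 1); each new remainder r_{k+1} = r_{k-1} − q_k·r_k inherits s_{k+1} = s_{k-1} − q_k·s_k, t_{k+1} = t_{k-1} − q_k·t_k, so r_k = a·s_k + b·t_k at every step:
  q = 1: r = 144, s = 1 − 1·0 = 1, t = 0 − 1·1 = -1  (check: 376·1 + 232·(-1) = 144)
  q = 1: r = 88, s = 0 − 1·1 = -1, t = 1 − 1·(-1) = 2  (check: 376·(-1) + 232·2 = 88)
  q = 1: r = 56, s = 1 − 1·(-1) = 2, t = -1 − 1·2 = -3  (check: 376·2 + 232·(-3) = 56)
  q = 1: r = 32, s = -1 − 1·2 = -3, t = 2 − 1·(-3) = 5  (check: 376·(-3) + 232·5 = 32)
  q = 1: r = 24, s = 2 − 1·(-3) = 5, t = -3 − 1·5 = -8  (check: 376·5 + 232·(-8) = 24)
  q = 1: r = 8, s = -3 − 1·5 = -8, t = 5 − 1·(-8) = 13  (check: 376·(-8) + 232·13 = 8)
The row with r = 8 (the gcd) gives the Bezout coefficients s = -8, t = 13.
Result: 376 · (-8) + 232 · (13) = 8.

gcd(376, 232) = 8; s = -8, t = 13 (check: 376·(-8) + 232·13 = 8).


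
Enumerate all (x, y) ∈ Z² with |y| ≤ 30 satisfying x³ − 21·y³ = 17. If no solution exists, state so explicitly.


The equation is x³ - 21y³ = 17. For fixed y, x³ = 21·y³ + 17, so a solution requires the RHS to be a perfect cube.
Strategy: iterate y from -30 to 30, compute RHS = 21·y³ + 17, and check whether it is a (positive or negative) perfect cube.
Check small values of y:
  y = 0: RHS = 17 is not a perfect cube.
  y = 1: RHS = 38 is not a perfect cube.
  y = -1: RHS = -4 is not a perfect cube.
  y = 2: RHS = 185 is not a perfect cube.
  y = -2: RHS = -151 is not a perfect cube.
  y = 3: RHS = 584 is not a perfect cube.
  y = -3: RHS = -550 is not a perfect cube.
Continuing the search up to |y| = 30 finds no solutions either.
No (x, y) in the scanned range satisfies the equation.

No integer solutions with |y| ≤ 30.


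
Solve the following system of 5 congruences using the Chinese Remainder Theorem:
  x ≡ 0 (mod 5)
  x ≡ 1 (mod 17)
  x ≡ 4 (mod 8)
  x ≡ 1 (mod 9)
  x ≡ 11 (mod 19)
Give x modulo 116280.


Product of moduli M = 5 · 17 · 8 · 9 · 19 = 116280.
Merge one congruence at a time:
  Start: x ≡ 0 (mod 5).
  Combine with x ≡ 1 (mod 17); new modulus lcm = 85.
    Write x = 0 + 5·t and substitute into x ≡ 1 (mod 17): 5·t ≡ 1 − 0 = 1 (mod 17).
    The inverse of 5 mod 17 is 7 (since 5·7 = 35 = 2·17 + 1), so t ≡ 7·1 = 7 ≡ 7 (mod 17).
    Then x = 0 + 5·7 = 35, valid modulo lcm(5, 17) = 85: x ≡ 35 (mod 85).
  Combine with x ≡ 4 (mod 8); new modulus lcm = 680.
    Write x = 35 + 85·t and substitute into x ≡ 4 (mod 8): 85·t ≡ 4 − 35 = -31 (mod 8).
    Reduce coefficients mod 8: 5·t ≡ 1 (mod 8).
    The inverse of 5 mod 8 is 5 (since 5·5 = 25 = 3·8 + 1), so t ≡ 5·1 = 5 ≡ 5 (mod 8).
    Then x = 35 + 85·5 = 460, valid modulo lcm(85, 8) = 680: x ≡ 460 (mod 680).
  Combine with x ≡ 1 (mod 9); new modulus lcm = 6120.
    Write x = 460 + 680·t and substitute into x ≡ 1 (mod 9): 680·t ≡ 1 − 460 = -459 (mod 9).
    Reduce coefficients mod 9: 5·t ≡ 0 (mod 9).
    The inverse of 5 mod 9 is 2 (since 5·2 = 10 = 1·9 + 1), so t ≡ 2·0 = 0 ≡ 0 (mod 9).
    Then x = 460 + 680·0 = 460, valid modulo lcm(680, 9) = 6120: x ≡ 460 (mod 6120).
  Combine with x ≡ 11 (mod 19); new modulus lcm = 116280.
    Write x = 460 + 6120·t and substitute into x ≡ 11 (mod 19): 6120·t ≡ 11 − 460 = -449 (mod 19).
    Reduce coefficients mod 19: 2·t ≡ 7 (mod 19).
    The inverse of 2 mod 19 is 10 (since 2·10 = 20 = 1·19 + 1), so t ≡ 10·7 = 70 ≡ 13 (mod 19).
    Then x = 460 + 6120·13 = 80020, valid modulo lcm(6120, 19) = 116280: x ≡ 80020 (mod 116280).
Verify against each original: 80020 mod 5 = 0, 80020 mod 17 = 1, 80020 mod 8 = 4, 80020 mod 9 = 1, 80020 mod 19 = 11.

x ≡ 80020 (mod 116280).


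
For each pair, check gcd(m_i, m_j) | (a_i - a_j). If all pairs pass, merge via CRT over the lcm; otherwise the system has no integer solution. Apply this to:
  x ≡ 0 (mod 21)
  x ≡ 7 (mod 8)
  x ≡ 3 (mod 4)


Moduli 21, 8, 4 are not pairwise coprime, so CRT works modulo lcm(m_i) when all pairwise compatibility conditions hold.
Pairwise compatibility: gcd(m_i, m_j) must divide a_i - a_j for every pair.
Merge one congruence at a time:
  Start: x ≡ 0 (mod 21).
  Combine with x ≡ 7 (mod 8): gcd(21, 8) = 1; 7 - 0 = 7, which IS divisible by 1, so compatible.
    Write x = 0 + 21·t and substitute into x ≡ 7 (mod 8): 21·t ≡ 7 − 0 = 7 (mod 8).
    Reduce coefficients mod 8: 5·t ≡ 7 (mod 8).
    The inverse of 5 mod 8 is 5 (since 5·5 = 25 = 3·8 + 1), so t ≡ 5·7 = 35 ≡ 3 (mod 8).
    Then x = 0 + 21·3 = 63, valid modulo lcm(21, 8) = 168: x ≡ 63 (mod 168).
  Combine with x ≡ 3 (mod 4): gcd(168, 4) = 4; 3 - 63 = -60, which IS divisible by 4, so compatible.
    Write x = 63 + 168·t and substitute into x ≡ 3 (mod 4): 168·t ≡ 3 − 63 = -60 (mod 4).
    Divide the congruence (and modulus) by g = 4: 42·t ≡ -15 (mod 1).
    Modulo 1 every t works; take t = 0.
    Then x = 63 + 168·0 = 63, valid modulo lcm(168, 4) = 168: x ≡ 63 (mod 168).
Verify: 63 mod 21 = 0, 63 mod 8 = 7, 63 mod 4 = 3.

x ≡ 63 (mod 168).


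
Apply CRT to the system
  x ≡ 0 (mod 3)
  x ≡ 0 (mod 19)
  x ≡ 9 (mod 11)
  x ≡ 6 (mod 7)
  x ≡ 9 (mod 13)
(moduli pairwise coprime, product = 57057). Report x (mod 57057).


Product of moduli M = 3 · 19 · 11 · 7 · 13 = 57057.
Merge one congruence at a time:
  Start: x ≡ 0 (mod 3).
  Combine with x ≡ 0 (mod 19); new modulus lcm = 57.
    Write x = 0 + 3·t and substitute into x ≡ 0 (mod 19): 3·t ≡ 0 − 0 = 0 (mod 19).
    The inverse of 3 mod 19 is 13 (since 3·13 = 39 = 2·19 + 1), so t ≡ 13·0 = 0 ≡ 0 (mod 19).
    Then x = 0 + 3·0 = 0, valid modulo lcm(3, 19) = 57: x ≡ 0 (mod 57).
  Combine with x ≡ 9 (mod 11); new modulus lcm = 627.
    Write x = 0 + 57·t and substitute into x ≡ 9 (mod 11): 57·t ≡ 9 − 0 = 9 (mod 11).
    Reduce coefficients mod 11: 2·t ≡ 9 (mod 11).
    The inverse of 2 mod 11 is 6 (since 2·6 = 12 = 1·11 + 1), so t ≡ 6·9 = 54 ≡ 10 (mod 11).
    Then x = 0 + 57·10 = 570, valid modulo lcm(57, 11) = 627: x ≡ 570 (mod 627).
  Combine with x ≡ 6 (mod 7); new modulus lcm = 4389.
    Write x = 570 + 627·t and substitute into x ≡ 6 (mod 7): 627·t ≡ 6 − 570 = -564 (mod 7).
    Reduce coefficients mod 7: 4·t ≡ 3 (mod 7).
    The inverse of 4 mod 7 is 2 (since 4·2 = 8 = 1·7 + 1), so t ≡ 2·3 = 6 ≡ 6 (mod 7).
    Then x = 570 + 627·6 = 4332, valid modulo lcm(627, 7) = 4389: x ≡ 4332 (mod 4389).
  Combine with x ≡ 9 (mod 13); new modulus lcm = 57057.
    Write x = 4332 + 4389·t and substitute into x ≡ 9 (mod 13): 4389·t ≡ 9 − 4332 = -4323 (mod 13).
    Reduce coefficients mod 13: 8·t ≡ 6 (mod 13).
    The inverse of 8 mod 13 is 5 (since 8·5 = 40 = 3·13 + 1), so t ≡ 5·6 = 30 ≡ 4 (mod 13).
    Then x = 4332 + 4389·4 = 21888, valid modulo lcm(4389, 13) = 57057: x ≡ 21888 (mod 57057).
Verify against each original: 21888 mod 3 = 0, 21888 mod 19 = 0, 21888 mod 11 = 9, 21888 mod 7 = 6, 21888 mod 13 = 9.

x ≡ 21888 (mod 57057).


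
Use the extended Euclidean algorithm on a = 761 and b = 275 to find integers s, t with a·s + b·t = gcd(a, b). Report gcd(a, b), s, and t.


Euclidean algorithm on (761, 275) — divide until remainder is 0:
  761 = 2 · 275 + 211
  275 = 1 · 211 + 64
  211 = 3 · 64 + 19
  64 = 3 · 19 + 7
  19 = 2 · 7 + 5
  7 = 1 · 5 + 2
  5 = 2 · 2 + 1
  2 = 2 · 1 + 0
gcd(761, 275) = 1.
Track Bezout coefficients alongside the remainders: start with r₀ = 761 = a·1 + b·0 (s = 1, t = 0) and r₁ = 275 = a·0 + b·1 (s = 0, t = 1); each new remainder r_{k+1} = r_{k-1} − q_k·r_k inherits s_{k+1} = s_{k-1} − q_k·s_k, t_{k+1} = t_{k-1} − q_k·t_k, so r_k = a·s_k + b·t_k at every step:
  q = 2: r = 211, s = 1 − 2·0 = 1, t = 0 − 2·1 = -2  (check: 761·1 + 275·(-2) = 211)
  q = 1: r = 64, s = 0 − 1·1 = -1, t = 1 − 1·(-2) = 3  (check: 761·(-1) + 275·3 = 64)
  q = 3: r = 19, s = 1 − 3·(-1) = 4, t = -2 − 3·3 = -11  (check: 761·4 + 275·(-11) = 19)
  q = 3: r = 7, s = -1 − 3·4 = -13, t = 3 − 3·(-11) = 36  (check: 761·(-13) + 275·36 = 7)
  q = 2: r = 5, s = 4 − 2·(-13) = 30, t = -11 − 2·36 = -83  (check: 761·30 + 275·(-83) = 5)
  q = 1: r = 2, s = -13 − 1·30 = -43, t = 36 − 1·(-83) = 119  (check: 761·(-43) + 275·119 = 2)
  q = 2: r = 1, s = 30 − 2·(-43) = 116, t = -83 − 2·119 = -321  (check: 761·116 + 275·(-321) = 1)
The row with r = 1 (the gcd) gives the Bezout coefficients s = 116, t = -321.
Result: 761 · (116) + 275 · (-321) = 1.

gcd(761, 275) = 1; s = 116, t = -321 (check: 761·116 + 275·(-321) = 1).


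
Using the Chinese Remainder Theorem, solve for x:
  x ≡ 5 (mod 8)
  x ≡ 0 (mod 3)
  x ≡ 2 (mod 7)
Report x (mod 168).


Moduli 8, 3, 7 are pairwise coprime; by CRT there is a unique solution modulo M = 8 · 3 · 7 = 168.
Solve pairwise, accumulating the modulus:
  Start with x ≡ 5 (mod 8).
  Combine with x ≡ 0 (mod 3): since gcd(8, 3) = 1, we get a unique residue mod 24.
    Write x = 5 + 8·t and substitute into x ≡ 0 (mod 3): 8·t ≡ 0 − 5 = -5 (mod 3).
    Reduce coefficients mod 3: 2·t ≡ 1 (mod 3).
    The inverse of 2 mod 3 is 2 (since 2·2 = 4 = 1·3 + 1), so t ≡ 2·1 = 2 ≡ 2 (mod 3).
    Then x = 5 + 8·2 = 21, valid modulo lcm(8, 3) = 24: x ≡ 21 (mod 24).
  Combine with x ≡ 2 (mod 7): since gcd(24, 7) = 1, we get a unique residue mod 168.
    Write x = 21 + 24·t and substitute into x ≡ 2 (mod 7): 24·t ≡ 2 − 21 = -19 (mod 7).
    Reduce coefficients mod 7: 3·t ≡ 2 (mod 7).
    The inverse of 3 mod 7 is 5 (since 3·5 = 15 = 2·7 + 1), so t ≡ 5·2 = 10 ≡ 3 (mod 7).
    Then x = 21 + 24·3 = 93, valid modulo lcm(24, 7) = 168: x ≡ 93 (mod 168).
Verify: 93 mod 8 = 5 ✓, 93 mod 3 = 0 ✓, 93 mod 7 = 2 ✓.

x ≡ 93 (mod 168).


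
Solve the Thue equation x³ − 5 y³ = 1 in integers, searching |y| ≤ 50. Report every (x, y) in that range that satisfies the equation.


The equation is x³ - 5y³ = 1. For fixed y, x³ = 5·y³ + 1, so a solution requires the RHS to be a perfect cube.
Strategy: iterate y from -50 to 50, compute RHS = 5·y³ + 1, and check whether it is a (positive or negative) perfect cube.
Check small values of y:
  y = 0: RHS = 1 = (1)³ ⇒ x = 1 works.
  y = 1: RHS = 6 is not a perfect cube.
  y = -1: RHS = -4 is not a perfect cube.
  y = 2: RHS = 41 is not a perfect cube.
  y = -2: RHS = -39 is not a perfect cube.
  y = 3: RHS = 136 is not a perfect cube.
  y = -3: RHS = -134 is not a perfect cube.
Continuing the search up to |y| = 50 finds no further solutions beyond those listed.
Collected solutions: (1, 0).

Solutions (with |y| ≤ 50): (1, 0).


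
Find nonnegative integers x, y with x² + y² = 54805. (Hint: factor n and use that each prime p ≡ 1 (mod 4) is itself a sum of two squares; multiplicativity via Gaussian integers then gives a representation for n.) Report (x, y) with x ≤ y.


Step 1: Factor n = 54805 = 5 · 97 · 113.
Step 2: Check the mod-4 condition on each prime factor: 5 ≡ 1 (mod 4), exponent 1; 97 ≡ 1 (mod 4), exponent 1; 113 ≡ 1 (mod 4), exponent 1.
All primes ≡ 3 (mod 4) appear to even exponent (or don't appear), so by the two-squares theorem n IS expressible as a sum of two squares.
Step 3: Build a representation. Here n = 5 · 97 · 113 is a product of primes ≡ 1 (mod 4). Each prime p ≡ 1 (mod 4) is itself a sum of two squares; find a² by testing p − a² for a perfect square:
  5: 5 − 1² = 4 = 2² ⇒ 5 = 1² + 2².
  97: 97 − 1² = 96, 97 − 2² = 93, 97 − 3² = 88, 97 − 4² = 81 = 9² ⇒ 97 = 4² + 9².
  113: 113 − 1² = 112, 113 − 2² = 109, 113 − 3² = 104, 113 − 4² = 97, 113 − 5² = 88, 113 − 6² = 77, 113 − 7² = 64 = 8² ⇒ 113 = 7² + 8².
  Combine using the Brahmagupta–Fibonacci identity (a² + b²)(c² + d²) = (ac − bd)² + (ad + bc)² = (ac + bd)² + (ad − bc)²:
  5 · 97 = 485: from (1² + 2²)(4² + 9²), take (1·4 − 2·9, 1·9 + 2·4) = (4 − 18, 9 + 8) = (-14, 17); dropping signs (only squares matter) gives (14, 17); check 14² + 17² = 196 + 289 = 485 ✓.
  485 · 113 = 54805: from (14² + 17²)(7² + 8²), take (14·7 − 17·8, 14·8 + 17·7) = (98 − 136, 112 + 119) = (-38, 231); dropping signs (only squares matter) gives (38, 231); check 38² + 231² = 1444 + 53361 = 54805 ✓.
Step 4: Order so x ≤ y and verify: 38² + 231² = 1444 + 53361 = 54805 = n. ✓

n = 54805 = 38² + 231² (one valid representation with x ≤ y).


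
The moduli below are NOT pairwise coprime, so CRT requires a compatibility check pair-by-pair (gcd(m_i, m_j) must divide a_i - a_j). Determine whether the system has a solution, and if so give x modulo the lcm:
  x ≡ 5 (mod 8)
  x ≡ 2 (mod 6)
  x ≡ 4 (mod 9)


Moduli 8, 6, 9 are not pairwise coprime, so CRT works modulo lcm(m_i) when all pairwise compatibility conditions hold.
Pairwise compatibility: gcd(m_i, m_j) must divide a_i - a_j for every pair.
Merge one congruence at a time:
  Start: x ≡ 5 (mod 8).
  Combine with x ≡ 2 (mod 6): gcd(8, 6) = 2, and 2 - 5 = -3 is NOT divisible by 2.
    ⇒ system is inconsistent (no integer solution).

No solution (the system is inconsistent).


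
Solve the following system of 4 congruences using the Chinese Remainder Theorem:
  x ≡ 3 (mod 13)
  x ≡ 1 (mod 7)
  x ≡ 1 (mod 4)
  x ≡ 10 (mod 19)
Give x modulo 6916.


Product of moduli M = 13 · 7 · 4 · 19 = 6916.
Merge one congruence at a time:
  Start: x ≡ 3 (mod 13).
  Combine with x ≡ 1 (mod 7); new modulus lcm = 91.
    Write x = 3 + 13·t and substitute into x ≡ 1 (mod 7): 13·t ≡ 1 − 3 = -2 (mod 7).
    Reduce coefficients mod 7: 6·t ≡ 5 (mod 7).
    The inverse of 6 mod 7 is 6 (since 6·6 = 36 = 5·7 + 1), so t ≡ 6·5 = 30 ≡ 2 (mod 7).
    Then x = 3 + 13·2 = 29, valid modulo lcm(13, 7) = 91: x ≡ 29 (mod 91).
  Combine with x ≡ 1 (mod 4); new modulus lcm = 364.
    Write x = 29 + 91·t and substitute into x ≡ 1 (mod 4): 91·t ≡ 1 − 29 = -28 (mod 4).
    Reduce coefficients mod 4: 3·t ≡ 0 (mod 4).
    The inverse of 3 mod 4 is 3 (since 3·3 = 9 = 2·4 + 1), so t ≡ 3·0 = 0 ≡ 0 (mod 4).
    Then x = 29 + 91·0 = 29, valid modulo lcm(91, 4) = 364: x ≡ 29 (mod 364).
  Combine with x ≡ 10 (mod 19); new modulus lcm = 6916.
    Write x = 29 + 364·t and substitute into x ≡ 10 (mod 19): 364·t ≡ 10 − 29 = -19 (mod 19).
    Reduce coefficients mod 19: 3·t ≡ 0 (mod 19).
    The inverse of 3 mod 19 is 13 (since 3·13 = 39 = 2·19 + 1), so t ≡ 13·0 = 0 ≡ 0 (mod 19).
    Then x = 29 + 364·0 = 29, valid modulo lcm(364, 19) = 6916: x ≡ 29 (mod 6916).
Verify against each original: 29 mod 13 = 3, 29 mod 7 = 1, 29 mod 4 = 1, 29 mod 19 = 10.

x ≡ 29 (mod 6916).


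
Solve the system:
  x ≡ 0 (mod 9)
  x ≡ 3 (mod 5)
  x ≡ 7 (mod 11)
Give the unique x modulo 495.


Moduli 9, 5, 11 are pairwise coprime; by CRT there is a unique solution modulo M = 9 · 5 · 11 = 495.
Solve pairwise, accumulating the modulus:
  Start with x ≡ 0 (mod 9).
  Combine with x ≡ 3 (mod 5): since gcd(9, 5) = 1, we get a unique residue mod 45.
    Write x = 0 + 9·t and substitute into x ≡ 3 (mod 5): 9·t ≡ 3 − 0 = 3 (mod 5).
    Reduce coefficients mod 5: 4·t ≡ 3 (mod 5).
    The inverse of 4 mod 5 is 4 (since 4·4 = 16 = 3·5 + 1), so t ≡ 4·3 = 12 ≡ 2 (mod 5).
    Then x = 0 + 9·2 = 18, valid modulo lcm(9, 5) = 45: x ≡ 18 (mod 45).
  Combine with x ≡ 7 (mod 11): since gcd(45, 11) = 1, we get a unique residue mod 495.
    Write x = 18 + 45·t and substitute into x ≡ 7 (mod 11): 45·t ≡ 7 − 18 = -11 (mod 11).
    Reduce coefficients mod 11: 1·t ≡ 0 (mod 11).
    So t ≡ 0 (mod 11).
    Then x = 18 + 45·0 = 18, valid modulo lcm(45, 11) = 495: x ≡ 18 (mod 495).
Verify: 18 mod 9 = 0 ✓, 18 mod 5 = 3 ✓, 18 mod 11 = 7 ✓.

x ≡ 18 (mod 495).


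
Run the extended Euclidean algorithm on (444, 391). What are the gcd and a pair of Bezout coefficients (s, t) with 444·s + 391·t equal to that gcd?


Euclidean algorithm on (444, 391) — divide until remainder is 0:
  444 = 1 · 391 + 53
  391 = 7 · 53 + 20
  53 = 2 · 20 + 13
  20 = 1 · 13 + 7
  13 = 1 · 7 + 6
  7 = 1 · 6 + 1
  6 = 6 · 1 + 0
gcd(444, 391) = 1.
Track Bezout coefficients alongside the remainders: start with r₀ = 444 = a·1 + b·0 (s = 1, t = 0) and r₁ = 391 = a·0 + b·1 (s = 0, t = 1); each new remainder r_{k+1} = r_{k-1} − q_k·r_k inherits s_{k+1} = s_{k-1} − q_k·s_k, t_{k+1} = t_{k-1} − q_k·t_k, so r_k = a·s_k + b·t_k at every step:
  q = 1: r = 53, s = 1 − 1·0 = 1, t = 0 − 1·1 = -1  (check: 444·1 + 391·(-1) = 53)
  q = 7: r = 20, s = 0 − 7·1 = -7, t = 1 − 7·(-1) = 8  (check: 444·(-7) + 391·8 = 20)
  q = 2: r = 13, s = 1 − 2·(-7) = 15, t = -1 − 2·8 = -17  (check: 444·15 + 391·(-17) = 13)
  q = 1: r = 7, s = -7 − 1·15 = -22, t = 8 − 1·(-17) = 25  (check: 444·(-22) + 391·25 = 7)
  q = 1: r = 6, s = 15 − 1·(-22) = 37, t = -17 − 1·25 = -42  (check: 444·37 + 391·(-42) = 6)
  q = 1: r = 1, s = -22 − 1·37 = -59, t = 25 − 1·(-42) = 67  (check: 444·(-59) + 391·67 = 1)
The row with r = 1 (the gcd) gives the Bezout coefficients s = -59, t = 67.
Result: 444 · (-59) + 391 · (67) = 1.

gcd(444, 391) = 1; s = -59, t = 67 (check: 444·(-59) + 391·67 = 1).


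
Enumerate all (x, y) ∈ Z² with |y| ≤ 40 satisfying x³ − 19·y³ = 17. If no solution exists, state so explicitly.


The equation is x³ - 19y³ = 17. For fixed y, x³ = 19·y³ + 17, so a solution requires the RHS to be a perfect cube.
Strategy: iterate y from -40 to 40, compute RHS = 19·y³ + 17, and check whether it is a (positive or negative) perfect cube.
Check small values of y:
  y = 0: RHS = 17 is not a perfect cube.
  y = 1: RHS = 36 is not a perfect cube.
  y = -1: RHS = -2 is not a perfect cube.
  y = 2: RHS = 169 is not a perfect cube.
  y = -2: RHS = -135 is not a perfect cube.
  y = 3: RHS = 530 is not a perfect cube.
  y = -3: RHS = -496 is not a perfect cube.
Continuing the search up to |y| = 40 finds no solutions either.
No (x, y) in the scanned range satisfies the equation.

No integer solutions with |y| ≤ 40.


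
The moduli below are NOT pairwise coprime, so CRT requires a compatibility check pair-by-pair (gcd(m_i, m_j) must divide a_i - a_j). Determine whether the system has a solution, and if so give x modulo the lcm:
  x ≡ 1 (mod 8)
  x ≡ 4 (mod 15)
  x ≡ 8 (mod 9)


Moduli 8, 15, 9 are not pairwise coprime, so CRT works modulo lcm(m_i) when all pairwise compatibility conditions hold.
Pairwise compatibility: gcd(m_i, m_j) must divide a_i - a_j for every pair.
Merge one congruence at a time:
  Start: x ≡ 1 (mod 8).
  Combine with x ≡ 4 (mod 15): gcd(8, 15) = 1; 4 - 1 = 3, which IS divisible by 1, so compatible.
    Write x = 1 + 8·t and substitute into x ≡ 4 (mod 15): 8·t ≡ 4 − 1 = 3 (mod 15).
    The inverse of 8 mod 15 is 2 (since 8·2 = 16 = 1·15 + 1), so t ≡ 2·3 = 6 ≡ 6 (mod 15).
    Then x = 1 + 8·6 = 49, valid modulo lcm(8, 15) = 120: x ≡ 49 (mod 120).
  Combine with x ≡ 8 (mod 9): gcd(120, 9) = 3, and 8 - 49 = -41 is NOT divisible by 3.
    ⇒ system is inconsistent (no integer solution).

No solution (the system is inconsistent).


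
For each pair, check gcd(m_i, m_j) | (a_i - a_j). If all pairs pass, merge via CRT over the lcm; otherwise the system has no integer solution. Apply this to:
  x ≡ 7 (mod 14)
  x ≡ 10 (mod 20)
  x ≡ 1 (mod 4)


Moduli 14, 20, 4 are not pairwise coprime, so CRT works modulo lcm(m_i) when all pairwise compatibility conditions hold.
Pairwise compatibility: gcd(m_i, m_j) must divide a_i - a_j for every pair.
Merge one congruence at a time:
  Start: x ≡ 7 (mod 14).
  Combine with x ≡ 10 (mod 20): gcd(14, 20) = 2, and 10 - 7 = 3 is NOT divisible by 2.
    ⇒ system is inconsistent (no integer solution).

No solution (the system is inconsistent).


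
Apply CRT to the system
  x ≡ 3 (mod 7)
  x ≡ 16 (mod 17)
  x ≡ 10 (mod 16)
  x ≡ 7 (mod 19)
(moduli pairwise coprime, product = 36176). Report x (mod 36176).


Product of moduli M = 7 · 17 · 16 · 19 = 36176.
Merge one congruence at a time:
  Start: x ≡ 3 (mod 7).
  Combine with x ≡ 16 (mod 17); new modulus lcm = 119.
    Write x = 3 + 7·t and substitute into x ≡ 16 (mod 17): 7·t ≡ 16 − 3 = 13 (mod 17).
    The inverse of 7 mod 17 is 5 (since 7·5 = 35 = 2·17 + 1), so t ≡ 5·13 = 65 ≡ 14 (mod 17).
    Then x = 3 + 7·14 = 101, valid modulo lcm(7, 17) = 119: x ≡ 101 (mod 119).
  Combine with x ≡ 10 (mod 16); new modulus lcm = 1904.
    Write x = 101 + 119·t and substitute into x ≡ 10 (mod 16): 119·t ≡ 10 − 101 = -91 (mod 16).
    Reduce coefficients mod 16: 7·t ≡ 5 (mod 16).
    The inverse of 7 mod 16 is 7 (since 7·7 = 49 = 3·16 + 1), so t ≡ 7·5 = 35 ≡ 3 (mod 16).
    Then x = 101 + 119·3 = 458, valid modulo lcm(119, 16) = 1904: x ≡ 458 (mod 1904).
  Combine with x ≡ 7 (mod 19); new modulus lcm = 36176.
    Write x = 458 + 1904·t and substitute into x ≡ 7 (mod 19): 1904·t ≡ 7 − 458 = -451 (mod 19).
    Reduce coefficients mod 19: 4·t ≡ 5 (mod 19).
    The inverse of 4 mod 19 is 5 (since 4·5 = 20 = 1·19 + 1), so t ≡ 5·5 = 25 ≡ 6 (mod 19).
    Then x = 458 + 1904·6 = 11882, valid modulo lcm(1904, 19) = 36176: x ≡ 11882 (mod 36176).
Verify against each original: 11882 mod 7 = 3, 11882 mod 17 = 16, 11882 mod 16 = 10, 11882 mod 19 = 7.

x ≡ 11882 (mod 36176).


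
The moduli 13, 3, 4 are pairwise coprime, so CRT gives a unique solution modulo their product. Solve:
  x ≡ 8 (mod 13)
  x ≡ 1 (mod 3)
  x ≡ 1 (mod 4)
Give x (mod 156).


Moduli 13, 3, 4 are pairwise coprime; by CRT there is a unique solution modulo M = 13 · 3 · 4 = 156.
Solve pairwise, accumulating the modulus:
  Start with x ≡ 8 (mod 13).
  Combine with x ≡ 1 (mod 3): since gcd(13, 3) = 1, we get a unique residue mod 39.
    Write x = 8 + 13·t and substitute into x ≡ 1 (mod 3): 13·t ≡ 1 − 8 = -7 (mod 3).
    Reduce coefficients mod 3: 1·t ≡ 2 (mod 3).
    So t ≡ 2 (mod 3).
    Then x = 8 + 13·2 = 34, valid modulo lcm(13, 3) = 39: x ≡ 34 (mod 39).
  Combine with x ≡ 1 (mod 4): since gcd(39, 4) = 1, we get a unique residue mod 156.
    Write x = 34 + 39·t and substitute into x ≡ 1 (mod 4): 39·t ≡ 1 − 34 = -33 (mod 4).
    Reduce coefficients mod 4: 3·t ≡ 3 (mod 4).
    The inverse of 3 mod 4 is 3 (since 3·3 = 9 = 2·4 + 1), so t ≡ 3·3 = 9 ≡ 1 (mod 4).
    Then x = 34 + 39·1 = 73, valid modulo lcm(39, 4) = 156: x ≡ 73 (mod 156).
Verify: 73 mod 13 = 8 ✓, 73 mod 3 = 1 ✓, 73 mod 4 = 1 ✓.

x ≡ 73 (mod 156).


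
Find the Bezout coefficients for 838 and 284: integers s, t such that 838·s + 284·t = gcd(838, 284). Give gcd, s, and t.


Euclidean algorithm on (838, 284) — divide until remainder is 0:
  838 = 2 · 284 + 270
  284 = 1 · 270 + 14
  270 = 19 · 14 + 4
  14 = 3 · 4 + 2
  4 = 2 · 2 + 0
gcd(838, 284) = 2.
Track Bezout coefficients alongside the remainders: start with r₀ = 838 = a·1 + b·0 (s = 1, t = 0) and r₁ = 284 = a·0 + b·1 (s = 0, t = 1); each new remainder r_{k+1} = r_{k-1} − q_k·r_k inherits s_{k+1} = s_{k-1} − q_k·s_k, t_{k+1} = t_{k-1} − q_k·t_k, so r_k = a·s_k + b·t_k at every step:
  q = 2: r = 270, s = 1 − 2·0 = 1, t = 0 − 2·1 = -2  (check: 838·1 + 284·(-2) = 270)
  q = 1: r = 14, s = 0 − 1·1 = -1, t = 1 − 1·(-2) = 3  (check: 838·(-1) + 284·3 = 14)
  q = 19: r = 4, s = 1 − 19·(-1) = 20, t = -2 − 19·3 = -59  (check: 838·20 + 284·(-59) = 4)
  q = 3: r = 2, s = -1 − 3·20 = -61, t = 3 − 3·(-59) = 180  (check: 838·(-61) + 284·180 = 2)
The row with r = 2 (the gcd) gives the Bezout coefficients s = -61, t = 180.
Result: 838 · (-61) + 284 · (180) = 2.

gcd(838, 284) = 2; s = -61, t = 180 (check: 838·(-61) + 284·180 = 2).


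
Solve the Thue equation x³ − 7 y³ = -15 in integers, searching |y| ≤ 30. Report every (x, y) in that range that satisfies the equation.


The equation is x³ - 7y³ = -15. For fixed y, x³ = 7·y³ − 15, so a solution requires the RHS to be a perfect cube.
Strategy: iterate y from -30 to 30, compute RHS = 7·y³ − 15, and check whether it is a (positive or negative) perfect cube.
Check small values of y:
  y = 0: RHS = -15 is not a perfect cube.
  y = 1: RHS = -8 = (-2)³ ⇒ x = -2 works.
  y = -1: RHS = -22 is not a perfect cube.
  y = 2: RHS = 41 is not a perfect cube.
  y = -2: RHS = -71 is not a perfect cube.
  y = 3: RHS = 174 is not a perfect cube.
  y = -3: RHS = -204 is not a perfect cube.
Continuing, at y = -23: RHS = -85184 = (-44)³ ⇒ x = -44 works.
Searching the remaining y in |y| ≤ 30 finds no further solutions.
Collected solutions: (-2, 1), (-44, -23).

Solutions (with |y| ≤ 30): (-2, 1), (-44, -23).


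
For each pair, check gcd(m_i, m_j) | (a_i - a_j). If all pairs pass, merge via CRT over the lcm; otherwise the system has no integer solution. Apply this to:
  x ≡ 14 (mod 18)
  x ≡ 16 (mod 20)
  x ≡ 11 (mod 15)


Moduli 18, 20, 15 are not pairwise coprime, so CRT works modulo lcm(m_i) when all pairwise compatibility conditions hold.
Pairwise compatibility: gcd(m_i, m_j) must divide a_i - a_j for every pair.
Merge one congruence at a time:
  Start: x ≡ 14 (mod 18).
  Combine with x ≡ 16 (mod 20): gcd(18, 20) = 2; 16 - 14 = 2, which IS divisible by 2, so compatible.
    Write x = 14 + 18·t and substitute into x ≡ 16 (mod 20): 18·t ≡ 16 − 14 = 2 (mod 20).
    Divide the congruence (and modulus) by g = 2: 9·t ≡ 1 (mod 10).
    The inverse of 9 mod 10 is 9 (since 9·9 = 81 = 8·10 + 1), so t ≡ 9·1 = 9 ≡ 9 (mod 10).
    Then x = 14 + 18·9 = 176, valid modulo lcm(18, 20) = 180: x ≡ 176 (mod 180).
  Combine with x ≡ 11 (mod 15): gcd(180, 15) = 15; 11 - 176 = -165, which IS divisible by 15, so compatible.
    Write x = 176 + 180·t and substitute into x ≡ 11 (mod 15): 180·t ≡ 11 − 176 = -165 (mod 15).
    Divide the congruence (and modulus) by g = 15: 12·t ≡ -11 (mod 1).
    Modulo 1 every t works; take t = 0.
    Then x = 176 + 180·0 = 176, valid modulo lcm(180, 15) = 180: x ≡ 176 (mod 180).
Verify: 176 mod 18 = 14, 176 mod 20 = 16, 176 mod 15 = 11.

x ≡ 176 (mod 180).


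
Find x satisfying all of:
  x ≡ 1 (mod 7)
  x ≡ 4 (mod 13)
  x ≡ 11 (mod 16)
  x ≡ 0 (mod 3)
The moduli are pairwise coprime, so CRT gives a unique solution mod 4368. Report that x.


Product of moduli M = 7 · 13 · 16 · 3 = 4368.
Merge one congruence at a time:
  Start: x ≡ 1 (mod 7).
  Combine with x ≡ 4 (mod 13); new modulus lcm = 91.
    Write x = 1 + 7·t and substitute into x ≡ 4 (mod 13): 7·t ≡ 4 − 1 = 3 (mod 13).
    The inverse of 7 mod 13 is 2 (since 7·2 = 14 = 1·13 + 1), so t ≡ 2·3 = 6 ≡ 6 (mod 13).
    Then x = 1 + 7·6 = 43, valid modulo lcm(7, 13) = 91: x ≡ 43 (mod 91).
  Combine with x ≡ 11 (mod 16); new modulus lcm = 1456.
    Write x = 43 + 91·t and substitute into x ≡ 11 (mod 16): 91·t ≡ 11 − 43 = -32 (mod 16).
    Reduce coefficients mod 16: 11·t ≡ 0 (mod 16).
    The inverse of 11 mod 16 is 3 (since 11·3 = 33 = 2·16 + 1), so t ≡ 3·0 = 0 ≡ 0 (mod 16).
    Then x = 43 + 91·0 = 43, valid modulo lcm(91, 16) = 1456: x ≡ 43 (mod 1456).
  Combine with x ≡ 0 (mod 3); new modulus lcm = 4368.
    Write x = 43 + 1456·t and substitute into x ≡ 0 (mod 3): 1456·t ≡ 0 − 43 = -43 (mod 3).
    Reduce coefficients mod 3: 1·t ≡ 2 (mod 3).
    So t ≡ 2 (mod 3).
    Then x = 43 + 1456·2 = 2955, valid modulo lcm(1456, 3) = 4368: x ≡ 2955 (mod 4368).
Verify against each original: 2955 mod 7 = 1, 2955 mod 13 = 4, 2955 mod 16 = 11, 2955 mod 3 = 0.

x ≡ 2955 (mod 4368).


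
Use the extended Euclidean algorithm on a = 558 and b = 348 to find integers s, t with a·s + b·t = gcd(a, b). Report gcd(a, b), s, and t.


Euclidean algorithm on (558, 348) — divide until remainder is 0:
  558 = 1 · 348 + 210
  348 = 1 · 210 + 138
  210 = 1 · 138 + 72
  138 = 1 · 72 + 66
  72 = 1 · 66 + 6
  66 = 11 · 6 + 0
gcd(558, 348) = 6.
Track Bezout coefficients alongside the remainders: start with r₀ = 558 = a·1 + b·0 (s = 1, t = 0) and r₁ = 348 = a·0 + b·1 (s = 0, t = 1); each new remainder r_{k+1} = r_{k-1} − q_k·r_k inherits s_{k+1} = s_{k-1} − q_k·s_k, t_{k+1} = t_{k-1} − q_k·t_k, so r_k = a·s_k + b·t_k at every step:
  q = 1: r = 210, s = 1 − 1·0 = 1, t = 0 − 1·1 = -1  (check: 558·1 + 348·(-1) = 210)
  q = 1: r = 138, s = 0 − 1·1 = -1, t = 1 − 1·(-1) = 2  (check: 558·(-1) + 348·2 = 138)
  q = 1: r = 72, s = 1 − 1·(-1) = 2, t = -1 − 1·2 = -3  (check: 558·2 + 348·(-3) = 72)
  q = 1: r = 66, s = -1 − 1·2 = -3, t = 2 − 1·(-3) = 5  (check: 558·(-3) + 348·5 = 66)
  q = 1: r = 6, s = 2 − 1·(-3) = 5, t = -3 − 1·5 = -8  (check: 558·5 + 348·(-8) = 6)
The row with r = 6 (the gcd) gives the Bezout coefficients s = 5, t = -8.
Result: 558 · (5) + 348 · (-8) = 6.

gcd(558, 348) = 6; s = 5, t = -8 (check: 558·5 + 348·(-8) = 6).
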